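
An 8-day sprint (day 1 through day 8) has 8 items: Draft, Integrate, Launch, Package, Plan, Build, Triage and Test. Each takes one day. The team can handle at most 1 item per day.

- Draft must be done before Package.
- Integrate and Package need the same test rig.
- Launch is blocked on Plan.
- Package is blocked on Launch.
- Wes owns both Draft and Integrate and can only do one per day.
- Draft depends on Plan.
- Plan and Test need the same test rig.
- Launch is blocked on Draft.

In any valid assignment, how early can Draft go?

day 2

Precedence pushes Draft to at least day 2; downstream work caps Draft at day 6.
Draft at day 2 is achievable: Test -> day 8; Triage -> day 7; Build -> day 6; Package -> day 4; Draft -> day 2; Plan -> day 1; Integrate -> day 5; Launch -> day 3.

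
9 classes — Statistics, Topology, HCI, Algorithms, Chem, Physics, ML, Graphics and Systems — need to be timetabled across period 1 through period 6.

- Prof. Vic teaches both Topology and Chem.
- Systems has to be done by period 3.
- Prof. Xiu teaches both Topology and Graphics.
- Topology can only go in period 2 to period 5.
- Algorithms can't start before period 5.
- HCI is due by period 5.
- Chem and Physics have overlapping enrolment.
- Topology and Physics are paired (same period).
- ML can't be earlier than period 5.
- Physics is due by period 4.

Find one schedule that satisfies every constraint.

Physics -> period 2; Chem -> period 1; Graphics -> period 1; Topology -> period 2; Algorithms -> period 5; HCI -> period 1; Systems -> period 1; Statistics -> period 1; ML -> period 5

Checking: Chem(period 1) != Physics(period 2); Topology(period 2) != Graphics(period 1); Topology(period 2) != Chem(period 1); Topology = Physics = period 2; HCI=period 1 in [period 1,period 5]; Physics=period 2 in [period 1,period 4]; Algorithms=period 5 in [period 5,period 6]; Systems=period 1 in [period 1,period 3]; ML=period 5 in [period 5,period 6]; Topology=period 2 in [period 2,period 5].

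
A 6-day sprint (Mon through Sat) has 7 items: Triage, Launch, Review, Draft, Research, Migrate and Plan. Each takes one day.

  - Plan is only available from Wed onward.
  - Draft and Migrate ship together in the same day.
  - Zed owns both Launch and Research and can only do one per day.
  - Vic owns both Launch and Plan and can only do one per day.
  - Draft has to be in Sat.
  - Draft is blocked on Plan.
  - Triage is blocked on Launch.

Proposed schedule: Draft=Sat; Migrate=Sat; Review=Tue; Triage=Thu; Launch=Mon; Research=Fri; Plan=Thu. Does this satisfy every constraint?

Vic owns both Launch and Plan and can only do one per day — holds.
Draft has to be in Sat — holds.
Draft is blocked on Plan — holds.
Plan is only available from Wed onward — holds.
Draft and Migrate ship together in the same day — holds.
Triage is blocked on Launch — holds.
Zed owns both Launch and Research and can only do one per day — holds.

Valid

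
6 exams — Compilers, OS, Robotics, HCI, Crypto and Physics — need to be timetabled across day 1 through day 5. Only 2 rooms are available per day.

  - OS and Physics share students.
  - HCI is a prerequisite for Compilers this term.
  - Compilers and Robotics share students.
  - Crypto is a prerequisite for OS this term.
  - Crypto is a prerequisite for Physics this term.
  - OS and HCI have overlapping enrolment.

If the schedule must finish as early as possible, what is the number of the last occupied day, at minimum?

The precedence chain requires at least 2 distinct days.
With at most 2 per day and 6 exams, at least 3 days are needed.
3 works (last occupied day: day 3): for example Robotics in day 3, Crypto in day 1, Compilers in day 2, HCI in day 1, Physics in day 3, OS in day 2.

day 3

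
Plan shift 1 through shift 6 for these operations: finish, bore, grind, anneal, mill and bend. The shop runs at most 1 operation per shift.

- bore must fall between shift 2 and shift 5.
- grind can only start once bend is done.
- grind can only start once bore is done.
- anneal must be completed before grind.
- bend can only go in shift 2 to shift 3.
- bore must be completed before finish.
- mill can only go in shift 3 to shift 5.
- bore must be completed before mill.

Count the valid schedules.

8

Splitting on finish: it can be shift 4 (2), shift 5 (2), shift 6 (4). Listing each branch's schedules as (bore, grind, anneal, mill, bend) by shift number:
finish=shift 4: (2,6,1,5,3) (3,6,1,5,2) — 2.
finish=shift 5: (2,6,1,4,3) (3,6,1,4,2) — 2.
finish=shift 6: (2,4,1,5,3) (2,5,1,4,3) (3,4,1,5,2) (3,5,1,4,2) — 4.
Summing: 2 + 2 + 4 = 8.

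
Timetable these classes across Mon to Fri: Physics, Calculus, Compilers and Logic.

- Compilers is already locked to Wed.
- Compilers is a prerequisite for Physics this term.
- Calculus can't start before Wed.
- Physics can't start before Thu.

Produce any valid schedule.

Compilers=Wed; Calculus=Wed; Physics=Thu; Logic=Mon

Checking: Compilers(Wed) before Physics(Thu); Physics=Thu in [Thu,Fri]; Compilers=Wed in [Wed,Wed]; Calculus=Wed in [Wed,Fri].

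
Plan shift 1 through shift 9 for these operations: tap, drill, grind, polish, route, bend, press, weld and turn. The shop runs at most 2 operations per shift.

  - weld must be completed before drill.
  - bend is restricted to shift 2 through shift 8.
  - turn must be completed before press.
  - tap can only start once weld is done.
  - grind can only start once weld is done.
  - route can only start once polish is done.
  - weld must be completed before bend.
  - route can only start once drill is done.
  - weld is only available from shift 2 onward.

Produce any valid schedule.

grind -> shift 5, polish -> shift 1, route -> shift 4, weld -> shift 2, bend -> shift 3, tap -> shift 4, press -> shift 2, turn -> shift 1, drill -> shift 3

Checking: weld(shift 2) before tap(shift 4); weld(shift 2) before drill(shift 3); weld(shift 2) before bend(shift 3); drill(shift 3) before route(shift 4); polish(shift 1) before route(shift 4); weld(shift 2) before grind(shift 5); turn(shift 1) before press(shift 2); bend=shift 3 in [shift 2,shift 8]; weld=shift 2 in [shift 2,shift 9]; max 2 per shift (cap 2).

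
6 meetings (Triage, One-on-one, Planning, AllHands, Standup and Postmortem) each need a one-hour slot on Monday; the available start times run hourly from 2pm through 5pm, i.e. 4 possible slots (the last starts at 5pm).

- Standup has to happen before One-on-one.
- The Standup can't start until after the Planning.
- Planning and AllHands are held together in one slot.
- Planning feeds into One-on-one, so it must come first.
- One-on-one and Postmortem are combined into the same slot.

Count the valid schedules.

16

Splitting on Triage: it can be 2pm (4), 3pm (4), 4pm (4), 5pm (4). Listing each branch's schedules as (One-on-one, Planning, AllHands, Standup, Postmortem):
Triage=2pm: (4pm,2pm,2pm,3pm,4pm) (5pm,2pm,2pm,3pm,5pm) (5pm,2pm,2pm,4pm,5pm) (5pm,3pm,3pm,4pm,5pm) — 4.
Triage=3pm: (4pm,2pm,2pm,3pm,4pm) (5pm,2pm,2pm,3pm,5pm) (5pm,2pm,2pm,4pm,5pm) (5pm,3pm,3pm,4pm,5pm) — 4.
Triage=4pm: (4pm,2pm,2pm,3pm,4pm) (5pm,2pm,2pm,3pm,5pm) (5pm,2pm,2pm,4pm,5pm) (5pm,3pm,3pm,4pm,5pm) — 4.
Triage=5pm: (4pm,2pm,2pm,3pm,4pm) (5pm,2pm,2pm,3pm,5pm) (5pm,2pm,2pm,4pm,5pm) (5pm,3pm,3pm,4pm,5pm) — 4.
Summing: 4 + 4 + 4 + 4 = 16.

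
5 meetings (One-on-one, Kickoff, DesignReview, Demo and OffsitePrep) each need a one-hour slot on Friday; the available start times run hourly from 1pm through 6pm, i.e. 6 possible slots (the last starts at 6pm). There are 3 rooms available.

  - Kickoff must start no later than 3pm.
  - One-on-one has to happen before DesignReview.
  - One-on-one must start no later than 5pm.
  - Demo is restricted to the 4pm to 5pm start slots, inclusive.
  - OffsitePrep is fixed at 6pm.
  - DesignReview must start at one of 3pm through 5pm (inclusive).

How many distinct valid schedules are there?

Splitting on One-on-one: it can be 1pm (18), 2pm (18), 3pm (12), 4pm (6). Listing each branch's schedules as (Kickoff, DesignReview, Demo, OffsitePrep):
One-on-one=1pm: (1pm,3pm,4pm,6pm) (1pm,3pm,5pm,6pm) (1pm,4pm,4pm,6pm) (1pm,4pm,5pm,6pm) (1pm,5pm,4pm,6pm) (1pm,5pm,5pm,6pm) (2pm,3pm,4pm,6pm) (2pm,3pm,5pm,6pm) (2pm,4pm,4pm,6pm) (2pm,4pm,5pm,6pm) (2pm,5pm,4pm,6pm) (2pm,5pm,5pm,6pm) (3pm,3pm,4pm,6pm) (3pm,3pm,5pm,6pm) (3pm,4pm,4pm,6pm) (3pm,4pm,5pm,6pm) (3pm,5pm,4pm,6pm) (3pm,5pm,5pm,6pm) — 18.
One-on-one=2pm: (1pm,3pm,4pm,6pm) (1pm,3pm,5pm,6pm) (1pm,4pm,4pm,6pm) (1pm,4pm,5pm,6pm) (1pm,5pm,4pm,6pm) (1pm,5pm,5pm,6pm) (2pm,3pm,4pm,6pm) (2pm,3pm,5pm,6pm) (2pm,4pm,4pm,6pm) (2pm,4pm,5pm,6pm) (2pm,5pm,4pm,6pm) (2pm,5pm,5pm,6pm) (3pm,3pm,4pm,6pm) (3pm,3pm,5pm,6pm) (3pm,4pm,4pm,6pm) (3pm,4pm,5pm,6pm) (3pm,5pm,4pm,6pm) (3pm,5pm,5pm,6pm) — 18.
One-on-one=3pm: (1pm,4pm,4pm,6pm) (1pm,4pm,5pm,6pm) (1pm,5pm,4pm,6pm) (1pm,5pm,5pm,6pm) (2pm,4pm,4pm,6pm) (2pm,4pm,5pm,6pm) (2pm,5pm,4pm,6pm) (2pm,5pm,5pm,6pm) (3pm,4pm,4pm,6pm) (3pm,4pm,5pm,6pm) (3pm,5pm,4pm,6pm) (3pm,5pm,5pm,6pm) — 12.
One-on-one=4pm: (1pm,5pm,4pm,6pm) (1pm,5pm,5pm,6pm) (2pm,5pm,4pm,6pm) (2pm,5pm,5pm,6pm) (3pm,5pm,4pm,6pm) (3pm,5pm,5pm,6pm) — 6.
Summing: 18 + 18 + 12 + 6 = 54.

54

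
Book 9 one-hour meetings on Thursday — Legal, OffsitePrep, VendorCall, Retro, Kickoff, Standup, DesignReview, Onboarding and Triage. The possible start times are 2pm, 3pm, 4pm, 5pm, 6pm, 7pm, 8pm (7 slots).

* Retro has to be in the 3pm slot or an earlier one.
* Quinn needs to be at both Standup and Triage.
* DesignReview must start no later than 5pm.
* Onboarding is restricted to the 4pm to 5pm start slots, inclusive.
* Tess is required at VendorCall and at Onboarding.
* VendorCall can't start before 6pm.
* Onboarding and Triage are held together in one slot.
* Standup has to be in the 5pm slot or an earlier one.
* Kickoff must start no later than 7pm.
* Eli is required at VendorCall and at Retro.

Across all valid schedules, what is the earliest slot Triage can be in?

Triage must be in the same slot as Onboarding, which can't be before 4pm, so Triage is at least 4pm; Triage must be in the same slot as Onboarding, which can't be after 5pm, so Triage is at most 5pm.
Triage at 4pm is achievable: Kickoff in 2pm, DesignReview in 2pm, Triage in 4pm, Onboarding in 4pm, VendorCall in 6pm, Standup in 2pm, OffsitePrep in 2pm, Legal in 2pm, Retro in 2pm.

4pm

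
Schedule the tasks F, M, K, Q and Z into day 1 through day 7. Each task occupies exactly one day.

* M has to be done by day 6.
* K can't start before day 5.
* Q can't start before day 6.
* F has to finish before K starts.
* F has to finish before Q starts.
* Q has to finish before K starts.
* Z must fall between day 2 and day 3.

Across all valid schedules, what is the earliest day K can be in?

day 7

K is available from day 5; precedence pushes K to at least day 7.
K at day 7 is achievable: M in day 1, F in day 1, K in day 7, Q in day 6, Z in day 2.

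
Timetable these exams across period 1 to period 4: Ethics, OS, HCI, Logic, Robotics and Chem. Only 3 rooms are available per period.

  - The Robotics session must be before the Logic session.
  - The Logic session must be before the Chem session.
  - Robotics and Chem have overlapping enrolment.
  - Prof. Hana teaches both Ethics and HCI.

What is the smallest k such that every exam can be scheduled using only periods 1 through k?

The precedence chain requires at least 3 distinct periods.
With at most 3 per period and 6 exams, at least 2 periods are needed.
3 works (last occupied period: period 3): for example Robotics=period 1; Logic=period 2; Ethics=period 1; OS=period 1; HCI=period 2; Chem=period 3.

3 periods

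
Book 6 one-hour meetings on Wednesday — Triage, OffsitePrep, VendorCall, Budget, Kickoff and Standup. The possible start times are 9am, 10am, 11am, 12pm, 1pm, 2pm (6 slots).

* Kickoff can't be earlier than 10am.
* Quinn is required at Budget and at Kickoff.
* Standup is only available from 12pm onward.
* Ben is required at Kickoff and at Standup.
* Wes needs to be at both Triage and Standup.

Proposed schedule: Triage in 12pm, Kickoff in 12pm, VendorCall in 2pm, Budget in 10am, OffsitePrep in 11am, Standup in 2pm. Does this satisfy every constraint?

Valid

Ben is required at Kickoff and at Standup — holds.
Wes needs to be at both Triage and Standup — holds.
Quinn is required at Budget and at Kickoff — holds.
Kickoff can't be earlier than 10am — holds.
Standup is only available from 12pm onward — holds.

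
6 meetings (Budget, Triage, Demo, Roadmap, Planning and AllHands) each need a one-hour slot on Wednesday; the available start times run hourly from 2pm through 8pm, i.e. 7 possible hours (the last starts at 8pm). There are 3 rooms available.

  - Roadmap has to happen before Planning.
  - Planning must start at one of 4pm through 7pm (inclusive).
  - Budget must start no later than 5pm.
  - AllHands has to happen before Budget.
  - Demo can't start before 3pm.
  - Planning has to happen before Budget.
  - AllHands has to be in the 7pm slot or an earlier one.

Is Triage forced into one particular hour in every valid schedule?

No

Triage can be 2pm (e.g. Roadmap in 2pm; Budget in 5pm; Triage in 2pm; Demo in 3pm; AllHands in 2pm; Planning in 4pm) or 3pm (e.g. Demo -> 3pm, Budget -> 5pm, Roadmap -> 2pm, Triage -> 3pm, AllHands -> 2pm, Planning -> 4pm).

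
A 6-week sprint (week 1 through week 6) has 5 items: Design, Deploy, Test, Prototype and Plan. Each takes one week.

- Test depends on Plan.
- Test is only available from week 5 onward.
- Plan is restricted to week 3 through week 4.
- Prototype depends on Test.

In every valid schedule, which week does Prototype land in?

week 6

Precedence pushes Prototype to at least week 6.
So Prototype is pinned to week 6.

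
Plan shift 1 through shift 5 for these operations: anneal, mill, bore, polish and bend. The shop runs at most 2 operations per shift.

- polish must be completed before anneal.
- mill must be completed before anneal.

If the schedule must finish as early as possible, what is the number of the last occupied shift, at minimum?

shift 3

The precedence chain requires at least 2 distinct shifts.
With at most 2 per shift and 5 operations, at least 3 shifts are needed.
3 works (last occupied shift: shift 3): for example polish -> shift 1, mill -> shift 1, anneal -> shift 2, bore -> shift 2, bend -> shift 3.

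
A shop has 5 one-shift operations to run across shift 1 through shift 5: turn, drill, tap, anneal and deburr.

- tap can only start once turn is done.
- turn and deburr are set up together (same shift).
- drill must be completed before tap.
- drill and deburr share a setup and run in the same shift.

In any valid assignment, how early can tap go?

shift 2

Precedence pushes tap to at least shift 2.
tap at shift 2 is achievable: drill -> shift 1, turn -> shift 1, anneal -> shift 1, tap -> shift 2, deburr -> shift 1.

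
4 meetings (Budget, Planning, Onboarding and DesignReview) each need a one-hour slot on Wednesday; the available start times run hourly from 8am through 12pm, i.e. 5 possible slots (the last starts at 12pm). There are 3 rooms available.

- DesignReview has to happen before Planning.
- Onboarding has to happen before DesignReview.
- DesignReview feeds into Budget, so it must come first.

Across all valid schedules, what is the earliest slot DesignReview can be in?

9am

Precedence pushes DesignReview to at least 9am; downstream work caps DesignReview at 11am.
DesignReview at 9am is achievable: Planning -> 10am, Budget -> 10am, DesignReview -> 9am, Onboarding -> 8am.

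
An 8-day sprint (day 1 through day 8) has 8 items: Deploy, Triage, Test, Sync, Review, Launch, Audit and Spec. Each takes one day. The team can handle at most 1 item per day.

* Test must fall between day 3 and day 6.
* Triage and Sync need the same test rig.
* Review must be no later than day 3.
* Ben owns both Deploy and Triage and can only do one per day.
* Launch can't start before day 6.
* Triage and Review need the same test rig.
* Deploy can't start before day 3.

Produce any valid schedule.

Launch=day 6; Sync=day 5; Triage=day 2; Test=day 3; Audit=day 7; Deploy=day 4; Spec=day 8; Review=day 1

Checking: Triage(day 2) != Review(day 1); Triage(day 2) != Sync(day 5); Deploy(day 4) != Triage(day 2); Review=day 1 in [day 1,day 3]; Deploy=day 4 in [day 3,day 8]; Test=day 3 in [day 3,day 6]; Launch=day 6 in [day 6,day 8]; max 1 per day (cap 1).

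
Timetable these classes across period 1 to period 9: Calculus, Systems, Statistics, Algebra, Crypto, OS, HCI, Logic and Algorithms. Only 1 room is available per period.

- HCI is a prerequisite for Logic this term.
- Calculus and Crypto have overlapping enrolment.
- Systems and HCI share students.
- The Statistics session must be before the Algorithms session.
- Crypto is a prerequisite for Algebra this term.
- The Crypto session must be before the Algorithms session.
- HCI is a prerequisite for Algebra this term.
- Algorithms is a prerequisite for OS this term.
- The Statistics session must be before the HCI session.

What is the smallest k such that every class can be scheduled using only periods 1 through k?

The precedence chain requires at least 3 distinct periods.
With at most 1 per period and 9 classes, at least 9 periods are needed.
9 works (last occupied period: period 9): for example Systems in period 9; OS in period 6; Calculus in period 8; Statistics in period 1; Logic in period 7; Algebra in period 5; Crypto in period 3; HCI in period 2; Algorithms in period 4.

9 periods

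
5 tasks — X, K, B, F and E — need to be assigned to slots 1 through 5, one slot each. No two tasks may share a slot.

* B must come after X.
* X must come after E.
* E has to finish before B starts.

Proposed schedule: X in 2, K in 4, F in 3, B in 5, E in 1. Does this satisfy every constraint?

No two tasks may share a slot — holds.
B must come after X — holds.
E has to finish before B starts — holds.
X must come after E — holds.

Yes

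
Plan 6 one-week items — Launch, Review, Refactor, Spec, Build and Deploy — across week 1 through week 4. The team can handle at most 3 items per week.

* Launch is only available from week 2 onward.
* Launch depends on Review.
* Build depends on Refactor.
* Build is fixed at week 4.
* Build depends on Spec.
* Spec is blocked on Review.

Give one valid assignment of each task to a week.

Build in week 4, Spec in week 2, Review in week 1, Launch in week 2, Refactor in week 1, Deploy in week 1

Checking: Refactor(week 1) before Build(week 4); Review(week 1) before Spec(week 2); Review(week 1) before Launch(week 2); Spec(week 2) before Build(week 4); Launch=week 2 in [week 2,week 4]; Build=week 4 in [week 4,week 4]; max 3 per week (cap 3).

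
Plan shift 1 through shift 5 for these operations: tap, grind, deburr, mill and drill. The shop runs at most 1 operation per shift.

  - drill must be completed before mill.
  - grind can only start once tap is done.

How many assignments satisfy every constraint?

Splitting on tap: it can be shift 1 (12), shift 2 (9), shift 3 (6), shift 4 (3). Listing each branch's schedules as (grind, deburr, mill, drill) by shift number:
tap=shift 1: (2,3,5,4) (2,4,5,3) (2,5,4,3) (3,2,5,4) (3,4,5,2) (3,5,4,2) (4,2,5,3) (4,3,5,2) (4,5,3,2) (5,2,4,3) (5,3,4,2) (5,4,3,2) — 12.
tap=shift 2: (3,1,5,4) (3,4,5,1) (3,5,4,1) (4,1,5,3) (4,3,5,1) (4,5,3,1) (5,1,4,3) (5,3,4,1) (5,4,3,1) — 9.
tap=shift 3: (4,1,5,2) (4,2,5,1) (4,5,2,1) (5,1,4,2) (5,2,4,1) (5,4,2,1) — 6.
tap=shift 4: (5,1,3,2) (5,2,3,1) (5,3,2,1) — 3.
Summing: 12 + 9 + 6 + 3 = 30.

30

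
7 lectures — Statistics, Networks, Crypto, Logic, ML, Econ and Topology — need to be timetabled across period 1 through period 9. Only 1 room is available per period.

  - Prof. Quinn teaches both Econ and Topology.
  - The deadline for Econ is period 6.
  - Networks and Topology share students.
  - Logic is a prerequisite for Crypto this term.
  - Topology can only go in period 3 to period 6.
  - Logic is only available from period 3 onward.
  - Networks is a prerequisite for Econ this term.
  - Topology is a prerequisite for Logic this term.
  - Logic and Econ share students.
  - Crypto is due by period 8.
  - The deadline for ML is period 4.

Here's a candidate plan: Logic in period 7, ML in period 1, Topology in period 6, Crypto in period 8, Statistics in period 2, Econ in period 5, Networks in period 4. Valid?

Yes

Networks is a prerequisite for Econ this term — holds.
Only 1 room is available per period — holds.
Logic is a prerequisite for Crypto this term — holds.
Topology is a prerequisite for Logic this term — holds.
Topology can only go in period 3 to period 6 — holds.
The deadline for Econ is period 6 — holds.
Prof. Quinn teaches both Econ and Topology — holds.
Crypto is due by period 8 — holds.
Networks and Topology share students — holds.
The deadline for ML is period 4 — holds.
Logic and Econ share students — holds.
Logic is only available from period 3 onward — holds.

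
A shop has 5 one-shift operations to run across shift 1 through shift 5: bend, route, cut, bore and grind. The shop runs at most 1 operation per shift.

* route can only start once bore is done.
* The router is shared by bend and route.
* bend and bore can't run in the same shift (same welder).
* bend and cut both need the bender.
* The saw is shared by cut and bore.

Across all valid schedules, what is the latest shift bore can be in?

shift 4

Downstream work caps bore at shift 4.
bore at shift 4 is achievable: bend in shift 1; route in shift 5; bore in shift 4; grind in shift 3; cut in shift 2.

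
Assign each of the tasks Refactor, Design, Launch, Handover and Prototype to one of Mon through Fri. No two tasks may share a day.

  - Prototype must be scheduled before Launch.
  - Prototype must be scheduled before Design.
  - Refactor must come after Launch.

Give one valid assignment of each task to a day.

Prototype -> Mon, Handover -> Fri, Launch -> Tue, Refactor -> Wed, Design -> Thu

Checking: Prototype(Mon) before Design(Thu); Prototype(Mon) before Launch(Tue); Launch(Tue) before Refactor(Wed); max 1 per day (cap 1).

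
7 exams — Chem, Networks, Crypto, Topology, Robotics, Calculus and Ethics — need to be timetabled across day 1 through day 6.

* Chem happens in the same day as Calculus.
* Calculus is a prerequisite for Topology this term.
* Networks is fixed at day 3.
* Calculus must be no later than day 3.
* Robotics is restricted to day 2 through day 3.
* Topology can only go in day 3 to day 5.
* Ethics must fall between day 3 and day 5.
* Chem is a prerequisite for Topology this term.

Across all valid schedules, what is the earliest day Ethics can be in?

day 3

Ethics is available from day 3; Ethics's own window allows nothing later than day 5.
Ethics at day 3 is achievable: Topology in day 3, Ethics in day 3, Networks in day 3, Chem in day 1, Crypto in day 1, Robotics in day 2, Calculus in day 1.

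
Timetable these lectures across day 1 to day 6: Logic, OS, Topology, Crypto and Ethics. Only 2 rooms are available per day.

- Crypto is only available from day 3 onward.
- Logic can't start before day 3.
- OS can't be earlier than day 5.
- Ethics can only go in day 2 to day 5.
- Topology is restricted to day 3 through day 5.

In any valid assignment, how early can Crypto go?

Crypto is available from day 3.
Crypto at day 3 is achievable: Topology=day 3, Crypto=day 3, Ethics=day 2, OS=day 5, Logic=day 4.

day 3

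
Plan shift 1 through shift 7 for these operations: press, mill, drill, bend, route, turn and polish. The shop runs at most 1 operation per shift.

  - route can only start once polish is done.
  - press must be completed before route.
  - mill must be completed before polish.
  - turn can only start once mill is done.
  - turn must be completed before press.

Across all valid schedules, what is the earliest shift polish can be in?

Precedence pushes polish to at least shift 2; downstream work caps polish at shift 6.
polish at shift 2 is achievable: drill -> shift 6; polish -> shift 2; press -> shift 4; turn -> shift 3; bend -> shift 7; mill -> shift 1; route -> shift 5.

shift 2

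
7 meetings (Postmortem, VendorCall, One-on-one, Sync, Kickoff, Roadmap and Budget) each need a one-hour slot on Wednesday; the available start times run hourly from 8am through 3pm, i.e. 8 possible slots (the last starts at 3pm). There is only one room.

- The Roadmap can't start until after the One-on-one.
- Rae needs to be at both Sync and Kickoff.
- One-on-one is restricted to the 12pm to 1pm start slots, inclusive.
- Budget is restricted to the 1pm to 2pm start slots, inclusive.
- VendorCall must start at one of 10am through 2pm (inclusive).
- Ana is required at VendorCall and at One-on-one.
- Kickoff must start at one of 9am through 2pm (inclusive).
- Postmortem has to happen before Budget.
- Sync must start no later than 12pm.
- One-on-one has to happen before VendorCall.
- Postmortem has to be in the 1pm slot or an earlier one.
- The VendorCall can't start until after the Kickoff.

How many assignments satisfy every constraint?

Splitting on Postmortem: it can be 8am (12), 9am (8), 10am (8), 11am (8). Listing each branch's schedules as (VendorCall, One-on-one, Sync, Kickoff, Roadmap, Budget):
Postmortem=8am: (1pm,12pm,9am,10am,3pm,2pm) (1pm,12pm,9am,11am,3pm,2pm) (1pm,12pm,10am,9am,3pm,2pm) (1pm,12pm,10am,11am,3pm,2pm) (1pm,12pm,11am,9am,3pm,2pm) (1pm,12pm,11am,10am,3pm,2pm) (2pm,12pm,9am,10am,3pm,1pm) (2pm,12pm,9am,11am,3pm,1pm) (2pm,12pm,10am,9am,3pm,1pm) (2pm,12pm,10am,11am,3pm,1pm) (2pm,12pm,11am,9am,3pm,1pm) (2pm,12pm,11am,10am,3pm,1pm) — 12.
Postmortem=9am: (1pm,12pm,8am,10am,3pm,2pm) (1pm,12pm,8am,11am,3pm,2pm) (1pm,12pm,10am,11am,3pm,2pm) (1pm,12pm,11am,10am,3pm,2pm) (2pm,12pm,8am,10am,3pm,1pm) (2pm,12pm,8am,11am,3pm,1pm) (2pm,12pm,10am,11am,3pm,1pm) (2pm,12pm,11am,10am,3pm,1pm) — 8.
Postmortem=10am: (1pm,12pm,8am,9am,3pm,2pm) (1pm,12pm,8am,11am,3pm,2pm) (1pm,12pm,9am,11am,3pm,2pm) (1pm,12pm,11am,9am,3pm,2pm) (2pm,12pm,8am,9am,3pm,1pm) (2pm,12pm,8am,11am,3pm,1pm) (2pm,12pm,9am,11am,3pm,1pm) (2pm,12pm,11am,9am,3pm,1pm) — 8.
Postmortem=11am: (1pm,12pm,8am,9am,3pm,2pm) (1pm,12pm,8am,10am,3pm,2pm) (1pm,12pm,9am,10am,3pm,2pm) (1pm,12pm,10am,9am,3pm,2pm) (2pm,12pm,8am,9am,3pm,1pm) (2pm,12pm,8am,10am,3pm,1pm) (2pm,12pm,9am,10am,3pm,1pm) (2pm,12pm,10am,9am,3pm,1pm) — 8.
Summing: 12 + 8 + 8 + 8 = 36.

36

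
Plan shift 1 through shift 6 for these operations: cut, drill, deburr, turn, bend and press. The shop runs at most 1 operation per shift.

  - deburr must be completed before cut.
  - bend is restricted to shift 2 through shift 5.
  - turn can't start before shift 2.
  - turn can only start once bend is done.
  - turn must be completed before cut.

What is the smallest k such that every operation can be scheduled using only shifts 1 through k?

6 shifts

The precedence chain requires at least 3 distinct shifts.
With at most 1 per shift and 6 operations, at least 6 shifts are needed.
Propagating the time windows through the other constraints, cut can't land before shift 4, so the schedule must run through at least shift 4.
6 works (last occupied shift: shift 6): for example drill in shift 5, press in shift 6, turn in shift 3, cut in shift 4, deburr in shift 1, bend in shift 2.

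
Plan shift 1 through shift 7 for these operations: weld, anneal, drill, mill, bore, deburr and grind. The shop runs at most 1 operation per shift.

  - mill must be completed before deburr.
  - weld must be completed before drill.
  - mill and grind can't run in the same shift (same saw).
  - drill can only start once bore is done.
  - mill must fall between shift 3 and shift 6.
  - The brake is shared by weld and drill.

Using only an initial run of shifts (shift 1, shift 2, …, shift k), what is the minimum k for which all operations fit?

The precedence chain requires at least 2 distinct shifts.
With at most 1 per shift and 7 operations, at least 7 shifts are needed.
Propagating the time windows through the other constraints, deburr can't land before shift 4, so the schedule must run through at least shift 4.
7 works (last occupied shift: shift 7): for example drill=shift 4; deburr=shift 5; bore=shift 2; mill=shift 3; weld=shift 1; anneal=shift 6; grind=shift 7.

7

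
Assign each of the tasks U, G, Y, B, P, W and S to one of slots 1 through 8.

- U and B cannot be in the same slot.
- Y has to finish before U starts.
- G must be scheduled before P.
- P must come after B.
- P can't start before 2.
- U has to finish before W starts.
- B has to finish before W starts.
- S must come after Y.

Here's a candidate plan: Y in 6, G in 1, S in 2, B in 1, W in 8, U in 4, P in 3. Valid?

U and B cannot be in the same slot — holds.
S must come after Y — violated.
P must come after B — holds.
P can't start before 2 — holds.
U has to finish before W starts — holds.
Y has to finish before U starts — violated.
B has to finish before W starts — holds.
G must be scheduled before P — holds.

No — it violates: S must come after Y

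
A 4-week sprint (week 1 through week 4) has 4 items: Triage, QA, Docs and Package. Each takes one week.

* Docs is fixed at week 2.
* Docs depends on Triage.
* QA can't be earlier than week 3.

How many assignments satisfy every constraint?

8

Splitting on QA: it can be week 3 (4), week 4 (4). Listing each branch's schedules as (Triage, Docs, Package) by week number:
QA=week 3: (1,2,1) (1,2,2) (1,2,3) (1,2,4) — 4.
QA=week 4: (1,2,1) (1,2,2) (1,2,3) (1,2,4) — 4.
Summing: 4 + 4 = 8.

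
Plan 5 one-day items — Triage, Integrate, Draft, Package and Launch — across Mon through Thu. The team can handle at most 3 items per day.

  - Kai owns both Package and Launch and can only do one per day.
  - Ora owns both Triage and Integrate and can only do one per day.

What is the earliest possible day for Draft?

Draft at Mon is achievable: Package in Mon; Draft in Mon; Launch in Tue; Triage in Mon; Integrate in Tue.

Mon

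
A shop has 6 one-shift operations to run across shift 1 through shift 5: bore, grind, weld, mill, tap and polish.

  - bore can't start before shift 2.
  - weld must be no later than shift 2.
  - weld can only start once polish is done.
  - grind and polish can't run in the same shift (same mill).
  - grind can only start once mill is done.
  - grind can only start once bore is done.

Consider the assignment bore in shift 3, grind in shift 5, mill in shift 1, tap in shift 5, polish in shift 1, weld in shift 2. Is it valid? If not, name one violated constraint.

Valid

grind and polish can't run in the same shift (same mill) — holds.
weld must be no later than shift 2 — holds.
bore can't start before shift 2 — holds.
grind can only start once bore is done — holds.
weld can only start once polish is done — holds.
grind can only start once mill is done — holds.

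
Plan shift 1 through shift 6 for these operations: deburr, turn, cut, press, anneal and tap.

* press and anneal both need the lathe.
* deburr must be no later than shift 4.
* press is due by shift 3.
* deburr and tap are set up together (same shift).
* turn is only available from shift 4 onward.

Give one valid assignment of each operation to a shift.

anneal=shift 2, press=shift 1, cut=shift 1, deburr=shift 1, turn=shift 4, tap=shift 1

Checking: press(shift 1) != anneal(shift 2); deburr = tap = shift 1; turn=shift 4 in [shift 4,shift 6]; deburr=shift 1 in [shift 1,shift 4]; press=shift 1 in [shift 1,shift 3].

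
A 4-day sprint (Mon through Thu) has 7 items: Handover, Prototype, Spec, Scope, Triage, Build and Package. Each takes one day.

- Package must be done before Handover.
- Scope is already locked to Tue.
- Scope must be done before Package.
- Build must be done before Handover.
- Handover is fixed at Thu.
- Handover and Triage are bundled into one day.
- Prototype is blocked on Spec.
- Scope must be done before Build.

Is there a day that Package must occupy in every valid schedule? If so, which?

Scope is fixed at Tue and must come before Package, so Package is at least Wed.
Handover is fixed at Thu and must come after Package, so Package is at most Wed.
So Package must be Wed.

Wed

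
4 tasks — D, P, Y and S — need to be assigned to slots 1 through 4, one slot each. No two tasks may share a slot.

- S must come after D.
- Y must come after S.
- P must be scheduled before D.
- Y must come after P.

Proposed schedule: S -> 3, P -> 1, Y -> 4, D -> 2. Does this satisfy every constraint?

Yes, all constraints hold

S must come after D — holds.
No two tasks may share a slot — holds.
Y must come after S — holds.
Y must come after P — holds.
P must be scheduled before D — holds.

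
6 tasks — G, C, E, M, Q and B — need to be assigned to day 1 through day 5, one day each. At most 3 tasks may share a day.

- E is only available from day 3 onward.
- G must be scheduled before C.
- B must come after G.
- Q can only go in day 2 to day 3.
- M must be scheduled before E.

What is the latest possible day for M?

day 4

Downstream work caps M at day 4.
M at day 4 is achievable: E=day 5, M=day 4, G=day 1, Q=day 2, C=day 2, B=day 2.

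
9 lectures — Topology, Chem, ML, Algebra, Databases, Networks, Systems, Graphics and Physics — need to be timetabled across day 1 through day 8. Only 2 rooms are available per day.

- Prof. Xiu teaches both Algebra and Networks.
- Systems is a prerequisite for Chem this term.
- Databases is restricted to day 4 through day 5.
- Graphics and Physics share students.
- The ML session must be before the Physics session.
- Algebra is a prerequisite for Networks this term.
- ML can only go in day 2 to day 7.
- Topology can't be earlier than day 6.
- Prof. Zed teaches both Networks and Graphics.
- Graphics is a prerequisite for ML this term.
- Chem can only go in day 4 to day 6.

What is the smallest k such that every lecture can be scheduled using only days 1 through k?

6

The precedence chain requires at least 3 distinct days.
With at most 2 per day and 9 lectures, at least 5 days are needed.
Topology can't be placed before day 6, so the schedule must run through at least day 6.
6 works (last occupied day: day 6): for example Systems=day 3, Physics=day 3, Graphics=day 1, Databases=day 4, Topology=day 6, Chem=day 4, ML=day 2, Networks=day 2, Algebra=day 1.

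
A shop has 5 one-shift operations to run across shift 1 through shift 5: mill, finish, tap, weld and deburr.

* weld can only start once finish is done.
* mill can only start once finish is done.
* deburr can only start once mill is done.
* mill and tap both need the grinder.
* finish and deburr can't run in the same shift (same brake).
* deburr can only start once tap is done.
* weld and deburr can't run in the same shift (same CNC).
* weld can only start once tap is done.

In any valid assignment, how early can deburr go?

Precedence pushes deburr to at least shift 3.
deburr at shift 3 is achievable: tap -> shift 1; finish -> shift 1; mill -> shift 2; weld -> shift 2; deburr -> shift 3.

shift 3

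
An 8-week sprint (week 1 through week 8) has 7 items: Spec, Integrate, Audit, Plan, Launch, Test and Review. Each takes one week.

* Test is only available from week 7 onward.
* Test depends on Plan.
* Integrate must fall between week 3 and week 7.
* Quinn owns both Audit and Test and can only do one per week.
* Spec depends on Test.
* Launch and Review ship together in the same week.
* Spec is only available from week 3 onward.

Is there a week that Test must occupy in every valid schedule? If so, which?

Test is available from week 7; downstream work caps Test at week 7.
So Test is pinned to week 7.

week 7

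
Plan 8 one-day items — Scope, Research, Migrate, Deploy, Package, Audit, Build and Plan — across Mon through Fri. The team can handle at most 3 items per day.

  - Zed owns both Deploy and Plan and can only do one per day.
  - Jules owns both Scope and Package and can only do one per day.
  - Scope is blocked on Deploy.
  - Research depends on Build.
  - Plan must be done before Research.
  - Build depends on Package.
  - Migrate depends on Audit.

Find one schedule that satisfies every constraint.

Scope in Tue, Research in Wed, Audit in Mon, Build in Tue, Plan in Tue, Migrate in Wed, Deploy in Mon, Package in Mon

Checking: Package(Mon) before Build(Tue); Deploy(Mon) before Scope(Tue); Plan(Tue) before Research(Wed); Audit(Mon) before Migrate(Wed); Build(Tue) before Research(Wed); Deploy(Mon) != Plan(Tue); Scope(Tue) != Package(Mon); max 3 per day (cap 3).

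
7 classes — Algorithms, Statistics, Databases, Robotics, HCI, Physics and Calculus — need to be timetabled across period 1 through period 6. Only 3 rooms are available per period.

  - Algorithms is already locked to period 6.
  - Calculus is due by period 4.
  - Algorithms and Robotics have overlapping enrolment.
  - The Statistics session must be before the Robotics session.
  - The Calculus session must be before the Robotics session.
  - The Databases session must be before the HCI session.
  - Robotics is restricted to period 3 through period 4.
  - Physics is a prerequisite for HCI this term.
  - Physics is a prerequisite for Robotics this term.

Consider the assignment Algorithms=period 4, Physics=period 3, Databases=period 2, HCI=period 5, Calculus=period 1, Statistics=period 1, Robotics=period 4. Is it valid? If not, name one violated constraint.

The Calculus session must be before the Robotics session — holds.
The Databases session must be before the HCI session — holds.
Physics is a prerequisite for Robotics this term — holds.
Algorithms is already locked to period 6 — violated.
Only 3 rooms are available per period — holds.
The Statistics session must be before the Robotics session — holds.
Robotics is restricted to period 3 through period 4 — holds.
Calculus is due by period 4 — holds.
Physics is a prerequisite for HCI this term — holds.
Algorithms and Robotics have overlapping enrolment — violated.

No — it violates: Algorithms is already locked to period 6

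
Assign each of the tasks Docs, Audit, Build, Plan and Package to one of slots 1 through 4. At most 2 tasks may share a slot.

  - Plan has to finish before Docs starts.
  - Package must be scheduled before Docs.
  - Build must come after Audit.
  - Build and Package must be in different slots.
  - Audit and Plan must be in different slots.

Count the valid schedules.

Splitting on Docs: it can be 2 (3), 3 (13), 4 (30). Listing each branch's schedules as (Audit, Build, Plan, Package):
Docs=2: (2,3,1,1) (2,4,1,1) (3,4,1,1) — 3.
Docs=3: (1,2,2,1) (1,3,2,1) (1,3,2,2) (1,4,2,1) (1,4,2,2) (2,3,1,1) (2,3,1,2) (2,4,1,1) (2,4,1,2) (3,4,1,1) (3,4,1,2) (3,4,2,1) (3,4,2,2) — 13.
Docs=4: (1,2,2,1) (1,2,2,3) (1,2,3,1) (1,2,3,3) (1,3,2,1) (1,3,2,2) (1,3,3,1) (1,3,3,2) (1,4,2,1) (1,4,2,2) (1,4,2,3) (1,4,3,1) (1,4,3,2) (1,4,3,3) (2,3,1,1) (2,3,1,2) (2,3,3,1) (2,3,3,2) (2,4,1,1) (2,4,1,2) (2,4,1,3) (2,4,3,1) (2,4,3,2) (2,4,3,3) (3,4,1,1) (3,4,1,2) (3,4,1,3) (3,4,2,1) (3,4,2,2) (3,4,2,3) — 30.
Summing: 3 + 13 + 30 = 46.

46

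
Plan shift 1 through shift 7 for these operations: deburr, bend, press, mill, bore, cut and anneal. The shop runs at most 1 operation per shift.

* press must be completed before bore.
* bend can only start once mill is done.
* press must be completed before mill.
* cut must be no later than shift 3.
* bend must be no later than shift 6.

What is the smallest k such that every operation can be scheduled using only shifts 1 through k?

The precedence chain requires at least 3 distinct shifts.
With at most 1 per shift and 7 operations, at least 7 shifts are needed.
7 works (last occupied shift: shift 7): for example bore=shift 5, press=shift 2, mill=shift 3, deburr=shift 6, bend=shift 4, cut=shift 1, anneal=shift 7.

7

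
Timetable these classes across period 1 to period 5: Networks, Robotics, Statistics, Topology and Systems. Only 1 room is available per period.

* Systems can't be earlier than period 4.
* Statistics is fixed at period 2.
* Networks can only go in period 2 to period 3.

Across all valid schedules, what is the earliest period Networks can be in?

period 3

Networks is available from period 2; Networks's own window allows nothing later than period 3.
Networks at period 3 is achievable: Statistics=period 2, Topology=period 5, Systems=period 4, Robotics=period 1, Networks=period 3.
Nothing earlier works — the capacity limit rule out every period before period 3.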